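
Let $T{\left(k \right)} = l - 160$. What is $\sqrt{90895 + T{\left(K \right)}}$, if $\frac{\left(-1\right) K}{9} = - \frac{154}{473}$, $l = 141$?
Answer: $2 \sqrt{22719} \approx 301.46$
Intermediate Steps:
$K = \frac{126}{43}$ ($K = - 9 \left(- \frac{154}{473}\right) = - 9 \left(\left(-154\right) \frac{1}{473}\right) = \left(-9\right) \left(- \frac{14}{43}\right) = \frac{126}{43} \approx 2.9302$)
$T{\left(k \right)} = -19$ ($T{\left(k \right)} = 141 - 160 = -19$)
$\sqrt{90895 + T{\left(K \right)}} = \sqrt{90895 - 19} = \sqrt{90876} = 2 \sqrt{22719}$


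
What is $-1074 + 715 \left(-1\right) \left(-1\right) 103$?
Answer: $72571$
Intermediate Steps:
$-1074 + 715 \left(-1\right) \left(-1\right) 103 = -1074 + 715 \cdot 1 \cdot 103 = -1074 + 715 \cdot 103 = -1074 + 73645 = 72571$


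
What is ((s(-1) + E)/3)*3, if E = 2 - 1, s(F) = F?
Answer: 0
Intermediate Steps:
E = 1
((s(-1) + E)/3)*3 = ((-1 + 1)/3)*3 = (0*(⅓))*3 = 0*3 = 0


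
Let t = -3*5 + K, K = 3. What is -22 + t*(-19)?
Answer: 206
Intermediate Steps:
t = -12 (t = -3*5 + 3 = -15 + 3 = -12)
-22 + t*(-19) = -22 - 12*(-19) = -22 + 228 = 206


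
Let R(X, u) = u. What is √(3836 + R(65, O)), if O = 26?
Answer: √3862 ≈ 62.145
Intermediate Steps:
√(3836 + R(65, O)) = √(3836 + 26) = √3862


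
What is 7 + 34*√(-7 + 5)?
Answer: 7 + 34*I*√2 ≈ 7.0 + 48.083*I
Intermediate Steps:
7 + 34*√(-7 + 5) = 7 + 34*√(-2) = 7 + 34*(I*√2) = 7 + 34*I*√2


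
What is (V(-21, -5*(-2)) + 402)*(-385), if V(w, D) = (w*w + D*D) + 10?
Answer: -366905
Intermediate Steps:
V(w, D) = 10 + D**2 + w**2 (V(w, D) = (w**2 + D**2) + 10 = (D**2 + w**2) + 10 = 10 + D**2 + w**2)
(V(-21, -5*(-2)) + 402)*(-385) = ((10 + (-5*(-2))**2 + (-21)**2) + 402)*(-385) = ((10 + 10**2 + 441) + 402)*(-385) = ((10 + 100 + 441) + 402)*(-385) = (551 + 402)*(-385) = 953*(-385) = -366905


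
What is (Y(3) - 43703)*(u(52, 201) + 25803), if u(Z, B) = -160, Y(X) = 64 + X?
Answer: -1118957948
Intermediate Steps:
(Y(3) - 43703)*(u(52, 201) + 25803) = ((64 + 3) - 43703)*(-160 + 25803) = (67 - 43703)*25643 = -43636*25643 = -1118957948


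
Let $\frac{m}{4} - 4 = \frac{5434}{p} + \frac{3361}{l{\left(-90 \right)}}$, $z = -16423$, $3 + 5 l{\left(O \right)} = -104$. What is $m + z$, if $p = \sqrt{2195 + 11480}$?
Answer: $- \frac{1822769}{107} + \frac{21736 \sqrt{547}}{2735} \approx -16849.0$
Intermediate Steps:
$l{\left(O \right)} = - \frac{107}{5}$ ($l{\left(O \right)} = - \frac{3}{5} + \frac{1}{5} \left(-104\right) = - \frac{3}{5} - \frac{104}{5} = - \frac{107}{5}$)
$p = 5 \sqrt{547}$ ($p = \sqrt{13675} = 5 \sqrt{547} \approx 116.94$)
$m = - \frac{65508}{107} + \frac{21736 \sqrt{547}}{2735}$ ($m = 16 + 4 \left(\frac{5434}{5 \sqrt{547}} + \frac{3361}{- \frac{107}{5}}\right) = 16 + 4 \left(5434 \frac{\sqrt{547}}{2735} + 3361 \left(- \frac{5}{107}\right)\right) = 16 + 4 \left(\frac{5434 \sqrt{547}}{2735} - \frac{16805}{107}\right) = 16 + 4 \left(- \frac{16805}{107} + \frac{5434 \sqrt{547}}{2735}\right) = 16 - \left(\frac{67220}{107} - \frac{21736 \sqrt{547}}{2735}\right) = - \frac{65508}{107} + \frac{21736 \sqrt{547}}{2735} \approx -426.35$)
$m + z = \left(- \frac{65508}{107} + \frac{21736 \sqrt{547}}{2735}\right) - 16423 = - \frac{1822769}{107} + \frac{21736 \sqrt{547}}{2735}$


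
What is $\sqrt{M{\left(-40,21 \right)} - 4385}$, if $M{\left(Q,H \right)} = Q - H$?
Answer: $3 i \sqrt{494} \approx 66.678 i$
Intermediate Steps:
$\sqrt{M{\left(-40,21 \right)} - 4385} = \sqrt{\left(-40 - 21\right) - 4385} = \sqrt{-61 - 4385} = \sqrt{-4446} = 3 i \sqrt{494}$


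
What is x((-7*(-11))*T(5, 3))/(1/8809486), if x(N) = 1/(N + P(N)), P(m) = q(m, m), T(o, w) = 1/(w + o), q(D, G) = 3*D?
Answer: 2516996/11 ≈ 2.2882e+5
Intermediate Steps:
T(o, w) = 1/(o + w)
P(m) = 3*m
x(N) = 1/(4*N) (x(N) = 1/(N + 3*N) = 1/(4*N))
x((-7*(-11))*T(5, 3))/(1/8809486) = (1/(4*(((-7*(-11))/(5 + 3)))))/(1/8809486) = (1/(4*((77/8))))/(1/8809486) = (1/(4*((77*(1/8)))))*8809486 = (1/(4*(77/8)))*8809486 = ((1/4)*(8/77))*8809486 = (2/77)*8809486 = 2516996/11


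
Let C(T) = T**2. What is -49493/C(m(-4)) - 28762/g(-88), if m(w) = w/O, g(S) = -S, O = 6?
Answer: -1228547/11 ≈ -1.1169e+5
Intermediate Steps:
m(w) = w/6
-49493/C(m(-4)) - 28762/g(-88) = -49493/(((1/6)*(-4))**2) - 28762/((-1*(-88))) = -49493/((-2/3)**2) - 28762/88 = -49493/4/9 - 28762*1/88 = -49493*9/4 - 14381/44 = -445437/4 - 14381/44 = -1228547/11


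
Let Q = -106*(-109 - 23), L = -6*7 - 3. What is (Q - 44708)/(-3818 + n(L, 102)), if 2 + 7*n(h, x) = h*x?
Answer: 15358/2237 ≈ 6.8654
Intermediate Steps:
L = -45 (L = -42 - 3 = -45)
n(h, x) = -2/7 + h*x/7 (n(h, x) = -2/7 + (h*x)/7 = -2/7 + h*x/7)
Q = 13992 (Q = -106*(-132) = 13992)
(Q - 44708)/(-3818 + n(L, 102)) = (13992 - 44708)/(-3818 + (-2/7 + (⅐)*(-45)*102)) = -30716/(-3818 + (-2/7 - 4590/7)) = -30716/(-3818 - 656) = -30716/(-4474) = -30716*(-1/4474) = 15358/2237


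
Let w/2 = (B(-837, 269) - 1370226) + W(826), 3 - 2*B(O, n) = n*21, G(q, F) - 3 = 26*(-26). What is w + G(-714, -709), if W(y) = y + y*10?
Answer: -2728599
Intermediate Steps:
G(q, F) = -673 (G(q, F) = 3 + 26*(-26) = 3 - 676 = -673)
W(y) = 11*y (W(y) = y + 10*y = 11*y)
B(O, n) = 3/2 - 21*n/2 (B(O, n) = 3/2 - n*21/2 = 3/2 - 21*n/2)
w = -2727926 (w = 2*(((3/2 - 21/2*269) - 1370226) + 11*826) = 2*(((3/2 - 5649/2) - 1370226) + 9086) = 2*((-2823 - 1370226) + 9086) = 2*(-1373049 + 9086) = 2*(-1363963) = -2727926)
w + G(-714, -709) = -2727926 - 673 = -2728599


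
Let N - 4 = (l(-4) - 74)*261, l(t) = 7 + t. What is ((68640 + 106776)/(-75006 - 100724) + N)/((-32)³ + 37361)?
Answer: -1627962563/403563945 ≈ -4.0340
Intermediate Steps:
N = -18527 (N = 4 + ((7 - 4) - 74)*261 = 4 + (3 - 74)*261 = 4 - 71*261 = 4 - 18531 = -18527)
((68640 + 106776)/(-75006 - 100724) + N)/((-32)³ + 37361) = ((68640 + 106776)/(-75006 - 100724) - 18527)/((-32)³ + 37361) = (175416/(-175730) - 18527)/(-32768 + 37361) = (175416*(-1/175730) - 18527)/4593 = (-87708/87865 - 18527)*(1/4593) = -1627962563/87865*1/4593 = -1627962563/403563945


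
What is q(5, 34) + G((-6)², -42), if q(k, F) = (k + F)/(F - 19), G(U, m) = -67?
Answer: -322/5 ≈ -64.400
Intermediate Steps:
q(k, F) = (F + k)/(-19 + F)
q(5, 34) + G((-6)², -42) = (34 + 5)/(-19 + 34) - 67 = 39/15 - 67 = (1/15)*39 - 67 = 13/5 - 67 = -322/5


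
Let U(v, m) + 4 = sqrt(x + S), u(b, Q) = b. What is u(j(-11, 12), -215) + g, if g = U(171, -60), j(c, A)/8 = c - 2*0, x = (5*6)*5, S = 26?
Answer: -92 + 4*sqrt(11) ≈ -78.734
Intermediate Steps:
x = 150 (x = 30*5 = 150)
j(c, A) = 8*c (j(c, A) = 8*(c - 2*0) = 8*(c + 0) = 8*c)
U(v, m) = -4 + 4*sqrt(11) (U(v, m) = -4 + sqrt(150 + 26) = -4 + sqrt(176) = -4 + 4*sqrt(11))
g = -4 + 4*sqrt(11) ≈ 9.2665
u(j(-11, 12), -215) + g = 8*(-11) + (-4 + 4*sqrt(11)) = -88 + (-4 + 4*sqrt(11)) = -92 + 4*sqrt(11)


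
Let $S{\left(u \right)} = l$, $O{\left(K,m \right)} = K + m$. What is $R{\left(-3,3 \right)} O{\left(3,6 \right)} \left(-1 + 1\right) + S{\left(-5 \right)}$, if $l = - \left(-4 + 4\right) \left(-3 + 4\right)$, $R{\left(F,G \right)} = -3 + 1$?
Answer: $0$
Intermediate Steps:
$R{\left(F,G \right)} = -2$
$l = 0$ ($l = - 0 \cdot 1 = \left(-1\right) 0 = 0$)
$S{\left(u \right)} = 0$
$R{\left(-3,3 \right)} O{\left(3,6 \right)} \left(-1 + 1\right) + S{\left(-5 \right)} = - 2 \left(3 + 6\right) \left(-1 + 1\right) + 0 = - 2 \cdot 9 \cdot 0 + 0 = \left(-2\right) 0 + 0 = 0 + 0 = 0$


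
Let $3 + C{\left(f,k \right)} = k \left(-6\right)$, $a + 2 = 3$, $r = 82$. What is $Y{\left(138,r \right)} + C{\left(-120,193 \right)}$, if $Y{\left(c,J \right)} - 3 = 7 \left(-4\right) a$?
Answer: $-1186$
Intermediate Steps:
$a = 1$ ($a = -2 + 3 = 1$)
$C{\left(f,k \right)} = -3 - 6 k$ ($C{\left(f,k \right)} = -3 + k \left(-6\right) = -3 - 6 k$)
$Y{\left(c,J \right)} = -25$ ($Y{\left(c,J \right)} = 3 + 7 \left(-4\right) 1 = 3 - 28 = -25$)
$Y{\left(138,r \right)} + C{\left(-120,193 \right)} = -25 - 1161 = -1186$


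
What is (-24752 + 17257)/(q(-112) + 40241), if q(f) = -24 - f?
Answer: -7495/40329 ≈ -0.18585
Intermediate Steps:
(-24752 + 17257)/(q(-112) + 40241) = (-24752 + 17257)/((-24 - 1*(-112)) + 40241) = -7495/((-24 + 112) + 40241) = -7495/(88 + 40241) = -7495/40329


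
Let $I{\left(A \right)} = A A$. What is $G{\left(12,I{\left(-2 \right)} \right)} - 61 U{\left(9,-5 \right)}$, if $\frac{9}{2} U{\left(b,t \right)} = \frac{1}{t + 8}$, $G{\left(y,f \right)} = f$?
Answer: $- \frac{14}{27} \approx -0.51852$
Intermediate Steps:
$I{\left(A \right)} = A^{2}$
$U{\left(b,t \right)} = \frac{2}{9 \left(8 + t\right)}$ ($U{\left(b,t \right)} = \frac{2}{9 \left(t + 8\right)} = \frac{2}{9 \left(8 + t\right)}$)
$G{\left(12,I{\left(-2 \right)} \right)} - 61 U{\left(9,-5 \right)} = \left(-2\right)^{2} - 61 \frac{2}{9 \left(8 - 5\right)} = 4 - 61 \frac{2}{9 \cdot 3} = 4 - 61 \cdot \frac{2}{9} \cdot \frac{1}{3} = 4 - \frac{122}{27} = - \frac{14}{27}$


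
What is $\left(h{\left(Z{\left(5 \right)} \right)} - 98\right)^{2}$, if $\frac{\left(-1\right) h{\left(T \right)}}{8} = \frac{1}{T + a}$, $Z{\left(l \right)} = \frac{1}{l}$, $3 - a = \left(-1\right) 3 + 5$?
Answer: $\frac{98596}{9} \approx 10955.0$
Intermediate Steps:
$a = 1$ ($a = 3 - \left(\left(-1\right) 3 + 5\right) = 3 - \left(-3 + 5\right) = 3 - 2 = 1$)
$h{\left(T \right)} = - \frac{8}{1 + T}$ ($h{\left(T \right)} = - \frac{8}{T + 1} = - \frac{8}{1 + T}$)
$\left(h{\left(Z{\left(5 \right)} \right)} - 98\right)^{2} = \left(- \frac{8}{1 + \frac{1}{5}} - 98\right)^{2} = \left(- \frac{8}{\frac{6}{5}} - 98\right)^{2} = \left(\left(-8\right) \frac{5}{6} - 98\right)^{2} = \left(- \frac{20}{3} - 98\right)^{2} = \left(- \frac{314}{3}\right)^{2} = \frac{98596}{9}$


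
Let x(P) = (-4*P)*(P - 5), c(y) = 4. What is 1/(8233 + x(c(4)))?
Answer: 1/8249 ≈ 0.00012123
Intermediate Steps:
x(P) = -4*P*(-5 + P) (x(P) = (-4*P)*(-5 + P) = -4*P*(-5 + P))
1/(8233 + x(c(4))) = 1/(8233 + 4*4*(5 - 1*4)) = 1/(8233 + 4*4*(5 - 4)) = 1/(8233 + 4*4*1) = 1/(8233 + 16) = 1/8249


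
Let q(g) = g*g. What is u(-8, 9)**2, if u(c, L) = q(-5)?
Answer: 625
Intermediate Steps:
q(g) = g**2
u(c, L) = 25 (u(c, L) = (-5)**2 = 25)
u(-8, 9)**2 = 25**2 = 625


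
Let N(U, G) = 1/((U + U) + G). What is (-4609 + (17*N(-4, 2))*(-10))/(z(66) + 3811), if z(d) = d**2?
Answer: -13742/24501 ≈ -0.56087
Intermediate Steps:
N(U, G) = 1/(G + 2*U) (N(U, G) = 1/(2*U + G) = 1/(G + 2*U))
(-4609 + (17*N(-4, 2))*(-10))/(z(66) + 3811) = (-4609 + (17/(2 + 2*(-4)))*(-10))/(66**2 + 3811) = (-4609 + (17/(2 - 8))*(-10))/(4356 + 3811) = (-4609 + (17/(-6))*(-10))/8167 = (-4609 + (17*(-1/6))*(-10))*(1/8167) = (-4609 - 17/6*(-10))*(1/8167) = (-4609 + 85/3)*(1/8167) = -13742/3*1/8167 = -13742/24501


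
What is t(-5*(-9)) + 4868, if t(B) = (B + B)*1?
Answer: 4958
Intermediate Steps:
t(B) = 2*B (t(B) = (2*B)*1 = 2*B)
t(-5*(-9)) + 4868 = 2*(-5*(-9)) + 4868 = 2*45 + 4868 = 90 + 4868 = 4958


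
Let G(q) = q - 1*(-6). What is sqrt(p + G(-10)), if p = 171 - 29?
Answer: sqrt(138) ≈ 11.747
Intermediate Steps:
p = 142
G(q) = 6 + q (G(q) = q + 6 = 6 + q)
sqrt(p + G(-10)) = sqrt(142 + (6 - 10)) = sqrt(142 - 4) = sqrt(138)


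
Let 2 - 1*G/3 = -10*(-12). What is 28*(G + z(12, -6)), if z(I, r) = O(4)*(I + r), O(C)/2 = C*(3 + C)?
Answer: -504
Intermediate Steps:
O(C) = 2*C*(3 + C) (O(C) = 2*(C*(3 + C)) = 2*C*(3 + C))
z(I, r) = 56*I + 56*r (z(I, r) = (2*4*(3 + 4))*(I + r) = (2*4*7)*(I + r) = 56*(I + r) = 56*I + 56*r)
G = -354 (G = 6 - (-30)*(-12) = 6 - 3*120 = 6 - 360 = -354)
28*(G + z(12, -6)) = 28*(-354 + (56*12 + 56*(-6))) = 28*(-354 + (672 - 336)) = 28*(-354 + 336) = 28*(-18) = -504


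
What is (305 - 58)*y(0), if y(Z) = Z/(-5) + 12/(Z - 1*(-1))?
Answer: 2964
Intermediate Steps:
y(Z) = 12/(1 + Z) - Z/5 (y(Z) = Z*(-⅕) + 12/(Z + 1) = -Z/5 + 12/(1 + Z) = 12/(1 + Z) - Z/5)
(305 - 58)*y(0) = (305 - 58)*((60 - 1*0 - 1*0²)/(5*(1 + 0))) = 247*((⅕)*(60 + 0 - 1*0)/1) = 247*((⅕)*1*(60 + 0 + 0)) = 247*((⅕)*1*60) = 247*12 = 2964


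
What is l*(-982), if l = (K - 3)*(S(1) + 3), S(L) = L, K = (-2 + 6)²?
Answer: -51064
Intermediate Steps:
K = 16 (K = 4² = 16)
l = 52 (l = (16 - 3)*(1 + 3) = 13*4 = 52)
l*(-982) = 52*(-982) = -51064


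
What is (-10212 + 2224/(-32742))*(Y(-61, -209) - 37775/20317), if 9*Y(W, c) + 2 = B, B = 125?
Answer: -120316034461408/997828821 ≈ -1.2058e+5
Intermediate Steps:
Y(W, c) = 41/3 (Y(W, c) = -2/9 + (1/9)*125 = -2/9 + 125/9 = 41/3)
(-10212 + 2224/(-32742))*(Y(-61, -209) - 37775/20317) = (-10212 + 2224/(-32742))*(41/3 - 37775/20317) = (-10212 + 2224*(-1/32742))*(41/3 - 37775*1/20317) = (-10212 - 1112/16371)*(41/3 - 37775/20317) = -167181764/16371*719672/60951 = -120316034461408/997828821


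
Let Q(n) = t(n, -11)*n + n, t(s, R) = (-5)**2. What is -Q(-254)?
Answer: 6604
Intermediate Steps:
t(s, R) = 25
Q(n) = 26*n (Q(n) = 25*n + n = 26*n)
-Q(-254) = -26*(-254) = -1*(-6604) = 6604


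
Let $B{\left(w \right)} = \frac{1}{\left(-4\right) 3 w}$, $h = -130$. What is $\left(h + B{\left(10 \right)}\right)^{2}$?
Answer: $\frac{243391201}{14400} \approx 16902.0$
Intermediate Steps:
$B{\left(w \right)} = - \frac{1}{12 w}$ ($B{\left(w \right)} = \frac{1}{\left(-12\right) w} = - \frac{1}{12 w}$)
$\left(h + B{\left(10 \right)}\right)^{2} = \left(-130 - \frac{1}{12 \cdot 10}\right)^{2} = \left(-130 - \frac{1}{120}\right)^{2} = \left(- \frac{15601}{120}\right)^{2} = \frac{243391201}{14400}$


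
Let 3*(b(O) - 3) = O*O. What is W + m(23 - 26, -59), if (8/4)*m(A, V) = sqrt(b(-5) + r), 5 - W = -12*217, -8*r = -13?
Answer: 2609 + sqrt(1866)/24 ≈ 2610.8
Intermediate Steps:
r = 13/8 (r = -1/8*(-13) = 13/8 ≈ 1.6250)
b(O) = 3 + O**2/3 (b(O) = 3 + (O*O)/3 = 3 + O**2/3)
W = 2609 (W = 5 - (-12)*217 = 5 - 1*(-2604) = 5 + 2604 = 2609)
m(A, V) = sqrt(1866)/24 (m(A, V) = sqrt((3 + (1/3)*(-5)**2) + 13/8)/2 = sqrt((3 + (1/3)*25) + 13/8)/2 = sqrt((3 + 25/3) + 13/8)/2 = sqrt(34/3 + 13/8)/2 = sqrt(311/24)/2 = (sqrt(1866)/12)/2 = sqrt(1866)/24)
W + m(23 - 26, -59) = 2609 + sqrt(1866)/24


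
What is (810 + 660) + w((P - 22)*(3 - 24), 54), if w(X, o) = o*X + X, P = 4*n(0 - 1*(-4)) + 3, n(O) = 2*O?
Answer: -13545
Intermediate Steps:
P = 35 (P = 4*(2*(0 - 1*(-4))) + 3 = 4*(2*(0 + 4)) + 3 = 4*(2*4) + 3 = 4*8 + 3 = 32 + 3 = 35)
w(X, o) = X + X*o (w(X, o) = X*o + X = X + X*o)
(810 + 660) + w((P - 22)*(3 - 24), 54) = (810 + 660) + ((35 - 22)*(3 - 24))*(1 + 54) = 1470 + (13*(-21))*55 = 1470 - 273*55 = 1470 - 15015 = -13545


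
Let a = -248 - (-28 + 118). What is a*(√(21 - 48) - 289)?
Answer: 97682 - 1014*I*√3 ≈ 97682.0 - 1756.3*I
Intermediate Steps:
a = -338 (a = -248 - 1*90 = -248 - 90 = -338)
a*(√(21 - 48) - 289) = -338*(√(21 - 48) - 289) = -338*(√(-27) - 289) = -338*(3*I*√3 - 289) = -338*(-289 + 3*I*√3) = 97682 - 1014*I*√3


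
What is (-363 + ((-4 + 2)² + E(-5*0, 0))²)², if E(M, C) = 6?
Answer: 69169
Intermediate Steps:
(-363 + ((-4 + 2)² + E(-5*0, 0))²)² = (-363 + ((-4 + 2)² + 6)²)² = (-363 + ((-2)² + 6)²)² = (-363 + (4 + 6)²)² = (-363 + 10²)² = (-363 + 100)² = (-263)² = 69169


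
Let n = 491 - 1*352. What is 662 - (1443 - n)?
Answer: -642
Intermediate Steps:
n = 139 (n = 491 - 352 = 139)
662 - (1443 - n) = 662 - (1443 - 1*139) = 662 - (1443 - 139) = 662 - 1*1304 = 662 - 1304 = -642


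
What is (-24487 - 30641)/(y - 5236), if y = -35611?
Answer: 55128/40847 ≈ 1.3496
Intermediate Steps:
(-24487 - 30641)/(y - 5236) = (-24487 - 30641)/(-35611 - 5236) = -55128/(-40847) = -55128*(-1/40847) = 55128/40847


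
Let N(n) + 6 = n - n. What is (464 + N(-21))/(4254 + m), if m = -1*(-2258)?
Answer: 229/3256 ≈ 0.070332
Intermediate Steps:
N(n) = -6 (N(n) = -6 + (n - n) = -6 + 0 = -6)
m = 2258
(464 + N(-21))/(4254 + m) = (464 - 6)/(4254 + 2258) = 458/6512 = 458*(1/6512) = 229/3256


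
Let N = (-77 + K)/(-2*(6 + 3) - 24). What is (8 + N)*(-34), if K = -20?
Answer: -7361/21 ≈ -350.52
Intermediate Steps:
N = 97/42 (N = (-77 - 20)/(-2*(6 + 3) - 24) = -97/(-2*9 - 24) = -97/(-18 - 24) = -97/(-42) = -97*(-1/42) = 97/42 ≈ 2.3095)
(8 + N)*(-34) = (8 + 97/42)*(-34) = (433/42)*(-34) = -7361/21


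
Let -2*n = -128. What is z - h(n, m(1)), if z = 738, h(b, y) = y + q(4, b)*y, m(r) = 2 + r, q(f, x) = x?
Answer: 543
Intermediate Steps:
n = 64 (n = -½*(-128) = 64)
h(b, y) = y + b*y
z - h(n, m(1)) = 738 - (2 + 1)*(1 + 64) = 738 - 3*65 = 738 - 1*195 = 738 - 195 = 543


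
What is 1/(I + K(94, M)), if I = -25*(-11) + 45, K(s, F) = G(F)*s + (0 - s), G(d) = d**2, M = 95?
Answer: 1/848576 ≈ 1.1784e-6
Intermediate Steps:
K(s, F) = -s + s*F**2 (K(s, F) = F**2*s + (0 - s) = s*F**2 - s = -s + s*F**2)
I = 320 (I = 275 + 45 = 320)
1/(I + K(94, M)) = 1/(320 + 94*(-1 + 95**2)) = 1/(320 + 94*(-1 + 9025)) = 1/(320 + 94*9024) = 1/(320 + 848256) = 1/848576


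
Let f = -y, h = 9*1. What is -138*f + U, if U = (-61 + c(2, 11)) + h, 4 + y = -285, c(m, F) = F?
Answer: -39923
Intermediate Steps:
y = -289 (y = -4 - 285 = -289)
h = 9
f = 289 (f = -1*(-289) = 289)
U = -41 (U = (-61 + 11) + 9 = -50 + 9 = -41)
-138*f + U = -138*289 - 41 = -39882 - 41 = -39923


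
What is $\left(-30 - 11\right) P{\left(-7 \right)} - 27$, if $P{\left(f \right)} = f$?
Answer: $260$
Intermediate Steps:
$\left(-30 - 11\right) P{\left(-7 \right)} - 27 = \left(-30 - 11\right) \left(-7\right) - 27 = \left(-41\right) \left(-7\right) - 27 = 287 - 27 = 260$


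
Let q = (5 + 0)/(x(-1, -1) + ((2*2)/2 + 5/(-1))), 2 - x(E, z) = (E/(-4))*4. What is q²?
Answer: 25/4 ≈ 6.2500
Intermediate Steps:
x(E, z) = 2 + E (x(E, z) = 2 - E/(-4)*4 = 2 - E*(-¼)*4 = 2 - (-E/4)*4 = 2 - (-1)*E = 2 + E)
q = -5/2 (q = (5 + 0)/((2 - 1) + ((2*2)/2 + 5/(-1))) = 5/(1 + (4*(½) + 5*(-1))) = 5/(1 + (2 - 5)) = 5/(1 - 3) = 5/(-2) = -½*5 = -5/2 ≈ -2.5000)
q² = (-5/2)² = 25/4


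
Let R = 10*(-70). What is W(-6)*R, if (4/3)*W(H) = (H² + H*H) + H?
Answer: -34650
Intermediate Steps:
W(H) = 3*H²/2 + 3*H/4 (W(H) = 3*((H² + H*H) + H)/4 = 3*((H² + H²) + H)/4 = 3*(2*H² + H)/4 = 3*(H + 2*H²)/4 = 3*H²/2 + 3*H/4)
R = -700
W(-6)*R = ((¾)*(-6)*(1 + 2*(-6)))*(-700) = ((¾)*(-6)*(1 - 12))*(-700) = ((¾)*(-6)*(-11))*(-700) = (99/2)*(-700) = -34650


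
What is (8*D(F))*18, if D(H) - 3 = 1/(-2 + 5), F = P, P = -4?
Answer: 480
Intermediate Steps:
F = -4
D(H) = 10/3 (D(H) = 3 + 1/(-2 + 5) = 3 + 1/3 = 3 + ⅓ = 10/3)
(8*D(F))*18 = (8*(10/3))*18 = (80/3)*18 = 480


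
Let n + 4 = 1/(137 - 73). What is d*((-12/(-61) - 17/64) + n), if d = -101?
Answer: 99889/244 ≈ 409.38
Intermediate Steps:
n = -255/64 (n = -4 + 1/(137 - 73) = -4 + 1/64 = -255/64 ≈ -3.9844)
d*((-12/(-61) - 17/64) + n) = -101*((-12/(-61) - 17/64) - 255/64) = -101*((-12*(-1/61) - 17*1/64) - 255/64) = -101*((12/61 - 17/64) - 255/64) = -101*(-269/3904 - 255/64) = -101*(-989/244) = 99889/244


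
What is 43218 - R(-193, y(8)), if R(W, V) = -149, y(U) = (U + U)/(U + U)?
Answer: 43367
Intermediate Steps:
y(U) = 1 (y(U) = (2*U)/((2*U)) = (2*U)*(1/(2*U)) = 1)
43218 - R(-193, y(8)) = 43218 - 1*(-149) = 43218 + 149 = 43367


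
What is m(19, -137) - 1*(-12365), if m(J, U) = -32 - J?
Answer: 12314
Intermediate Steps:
m(19, -137) - 1*(-12365) = (-32 - 1*19) - 1*(-12365) = (-32 - 19) + 12365 = -51 + 12365 = 12314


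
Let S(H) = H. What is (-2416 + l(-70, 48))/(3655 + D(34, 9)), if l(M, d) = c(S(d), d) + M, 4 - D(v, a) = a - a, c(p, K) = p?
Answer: -2438/3659 ≈ -0.66630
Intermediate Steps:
D(v, a) = 4 (D(v, a) = 4 - (a - a) = 4 - 1*0 = 4 + 0 = 4)
l(M, d) = M + d (l(M, d) = d + M = M + d)
(-2416 + l(-70, 48))/(3655 + D(34, 9)) = (-2416 + (-70 + 48))/(3655 + 4) = (-2416 - 22)/3659 = -2438*1/3659 = -2438/3659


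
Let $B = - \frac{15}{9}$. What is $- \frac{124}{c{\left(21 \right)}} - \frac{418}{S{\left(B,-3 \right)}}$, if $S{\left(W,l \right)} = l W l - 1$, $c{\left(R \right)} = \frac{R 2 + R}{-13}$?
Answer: $\frac{26063}{504} \approx 51.712$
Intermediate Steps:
$c{\left(R \right)} = - \frac{3 R}{13}$ ($c{\left(R \right)} = \left(2 R + R\right) \left(- \frac{1}{13}\right) = 3 R \left(- \frac{1}{13}\right) = - \frac{3 R}{13}$)
$B = - \frac{5}{3}$ ($B = \left(-15\right) \frac{1}{9} = - \frac{5}{3} \approx -1.6667$)
$S{\left(W,l \right)} = -1 + W l^{2}$ ($S{\left(W,l \right)} = W l l - 1 = W l^{2} - 1 = -1 + W l^{2}$)
$- \frac{124}{c{\left(21 \right)}} - \frac{418}{S{\left(B,-3 \right)}} = - \frac{124}{\left(- \frac{3}{13}\right) 21} - \frac{418}{-1 - \frac{5 \left(-3\right)^{2}}{3}} = - \frac{124}{- \frac{63}{13}} - \frac{418}{-1 - 15} = \left(-124\right) \left(- \frac{13}{63}\right) - \frac{418}{-1 - 15} = \frac{1612}{63} - \frac{418}{-16} = \frac{1612}{63} - - \frac{209}{8} = \frac{1612}{63} + \frac{209}{8} = \frac{26063}{504}$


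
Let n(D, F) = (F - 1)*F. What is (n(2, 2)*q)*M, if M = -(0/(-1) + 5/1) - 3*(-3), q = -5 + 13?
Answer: 64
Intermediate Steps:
q = 8
n(D, F) = F*(-1 + F) (n(D, F) = (-1 + F)*F = F*(-1 + F))
M = 4 (M = -(0*(-1) + 5*1) + 9 = -(0 + 5) + 9 = -1*5 + 9 = -5 + 9 = 4)
(n(2, 2)*q)*M = ((2*(-1 + 2))*8)*4 = ((2*1)*8)*4 = (2*8)*4 = 16*4 = 64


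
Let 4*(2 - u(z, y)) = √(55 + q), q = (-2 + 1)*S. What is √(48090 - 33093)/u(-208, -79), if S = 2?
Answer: 4*√794841/11 + 32*√14997/11 ≈ 680.45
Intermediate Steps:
q = -2 (q = (-2 + 1)*2 = -1*2 = -2)
u(z, y) = 2 - √53/4 (u(z, y) = 2 - √(55 - 2)/4 = 2 - √53/4)
√(48090 - 33093)/u(-208, -79) = √(48090 - 33093)/(2 - √53/4) = √14997/(2 - √53/4)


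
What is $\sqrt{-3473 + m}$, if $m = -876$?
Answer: $i \sqrt{4349} \approx 65.947 i$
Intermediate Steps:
$\sqrt{-3473 + m} = \sqrt{-3473 - 876} = \sqrt{-4349} = i \sqrt{4349}$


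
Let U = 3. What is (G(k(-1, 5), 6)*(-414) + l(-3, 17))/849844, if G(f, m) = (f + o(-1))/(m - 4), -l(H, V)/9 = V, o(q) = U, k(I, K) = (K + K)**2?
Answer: -10737/424922 ≈ -0.025268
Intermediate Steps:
k(I, K) = 4*K**2 (k(I, K) = (2*K)**2 = 4*K**2)
o(q) = 3
l(H, V) = -9*V
G(f, m) = (3 + f)/(-4 + m) (G(f, m) = (f + 3)/(m - 4) = (3 + f)/(-4 + m))
(G(k(-1, 5), 6)*(-414) + l(-3, 17))/849844 = (((3 + 4*5**2)/(-4 + 6))*(-414) - 9*17)/849844 = (((3 + 4*25)/2)*(-414) - 153)*(1/849844) = (((3 + 100)/2)*(-414) - 153)*(1/849844) = (((1/2)*103)*(-414) - 153)*(1/849844) = ((103/2)*(-414) - 153)*(1/849844) = (-21321 - 153)*(1/849844) = -21474*1/849844 = -10737/424922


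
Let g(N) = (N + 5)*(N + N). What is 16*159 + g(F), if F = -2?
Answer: 2532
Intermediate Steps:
g(N) = 2*N*(5 + N) (g(N) = (5 + N)*(2*N) = 2*N*(5 + N))
16*159 + g(F) = 16*159 + 2*(-2)*(5 - 2) = 2544 + 2*(-2)*3 = 2544 - 12 = 2532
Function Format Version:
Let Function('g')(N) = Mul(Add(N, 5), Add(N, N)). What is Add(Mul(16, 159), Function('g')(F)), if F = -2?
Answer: 2532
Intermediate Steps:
Function('g')(N) = Mul(2, N, Add(5, N)) (Function('g')(N) = Mul(Add(5, N), Mul(2, N)) = Mul(2, N, Add(5, N)))
Add(Mul(16, 159), Function('g')(F)) = Add(Mul(16, 159), Mul(2, -2, Add(5, -2))) = Add(2544, Mul(2, -2, 3)) = Add(2544, -12) = 2532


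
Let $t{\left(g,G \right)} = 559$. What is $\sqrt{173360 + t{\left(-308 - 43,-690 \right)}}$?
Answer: $\sqrt{173919} \approx 417.04$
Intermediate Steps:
$\sqrt{173360 + t{\left(-308 - 43,-690 \right)}} = \sqrt{173360 + 559} = \sqrt{173919}$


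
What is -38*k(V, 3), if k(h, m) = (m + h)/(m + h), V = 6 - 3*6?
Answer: -38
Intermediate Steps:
V = -12 (V = 6 - 18 = -12)
k(h, m) = 1 (k(h, m) = (h + m)/(h + m) = 1)
-38*k(V, 3) = -38*1 = -38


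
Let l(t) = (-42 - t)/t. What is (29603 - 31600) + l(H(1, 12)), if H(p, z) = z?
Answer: -4003/2 ≈ -2001.5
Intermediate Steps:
l(t) = (-42 - t)/t
(29603 - 31600) + l(H(1, 12)) = (29603 - 31600) + (-42 - 1*12)/12 = -1997 + (-42 - 12)/12 = -1997 + (1/12)*(-54) = -1997 - 9/2 = -4003/2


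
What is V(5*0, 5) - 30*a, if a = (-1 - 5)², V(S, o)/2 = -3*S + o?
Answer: -1070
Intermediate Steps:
V(S, o) = -6*S + 2*o (V(S, o) = 2*(-3*S + o) = 2*(o - 3*S) = -6*S + 2*o)
a = 36 (a = (-6)² = 36)
V(5*0, 5) - 30*a = (-30*0 + 2*5) - 30*36 = (-6*0 + 10) - 1080 = (0 + 10) - 1080 = 10 - 1080 = -1070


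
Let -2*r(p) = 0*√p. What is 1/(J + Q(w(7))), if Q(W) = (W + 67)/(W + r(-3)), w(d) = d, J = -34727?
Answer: -7/243015 ≈ -2.8805e-5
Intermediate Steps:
r(p) = 0 (r(p) = -0*√p = -½*0 = 0)
Q(W) = (67 + W)/W (Q(W) = (W + 67)/(W + 0) = (67 + W)/W)
1/(J + Q(w(7))) = 1/(-34727 + (67 + 7)/7) = 1/(-34727 + (⅐)*74) = 1/(-34727 + 74/7) = 1/(-243015/7) = -7/243015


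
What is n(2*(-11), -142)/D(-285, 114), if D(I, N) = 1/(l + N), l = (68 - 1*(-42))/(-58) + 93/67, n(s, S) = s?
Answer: -4851308/1943 ≈ -2496.8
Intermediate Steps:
l = -988/1943 (l = (68 + 42)*(-1/58) + 93*(1/67) = 110*(-1/58) + 93/67 = -55/29 + 93/67 = -988/1943 ≈ -0.50849)
D(I, N) = 1/(-988/1943 + N)
n(2*(-11), -142)/D(-285, 114) = (2*(-11))/((1943/(-988 + 1943*114))) = -22/(1943/(-988 + 221502)) = -22/(1943/220514) = -22/(1943*(1/220514)) = -22/1943/220514 = -22*220514/1943 = -4851308/1943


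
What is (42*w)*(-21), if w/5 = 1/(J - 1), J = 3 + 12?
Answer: -315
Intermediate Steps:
J = 15
w = 5/14 (w = 5/(15 - 1) = 5/14 ≈ 0.35714)
(42*w)*(-21) = (42*(5/14))*(-21) = 15*(-21) = -315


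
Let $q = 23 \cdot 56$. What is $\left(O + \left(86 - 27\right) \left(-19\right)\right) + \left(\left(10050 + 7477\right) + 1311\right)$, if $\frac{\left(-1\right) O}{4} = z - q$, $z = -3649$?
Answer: $37465$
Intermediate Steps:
$q = 1288$
$O = 19748$ ($O = - 4 \left(-3649 - 1288\right) = \left(-4\right) \left(-4937\right) = 19748$)
$\left(O + \left(86 - 27\right) \left(-19\right)\right) + \left(\left(10050 + 7477\right) + 1311\right) = \left(19748 + \left(86 - 27\right) \left(-19\right)\right) + \left(\left(10050 + 7477\right) + 1311\right) = \left(19748 + 59 \left(-19\right)\right) + \left(17527 + 1311\right) = \left(19748 - 1121\right) + 18838 = 18627 + 18838 = 37465$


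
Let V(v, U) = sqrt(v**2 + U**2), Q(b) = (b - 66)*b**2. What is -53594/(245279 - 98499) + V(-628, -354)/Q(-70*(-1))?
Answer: -26797/73390 + sqrt(5197)/1960 ≈ -0.32835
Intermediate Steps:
Q(b) = b**2*(-66 + b) (Q(b) = (-66 + b)*b**2 = b**2*(-66 + b))
V(v, U) = sqrt(U**2 + v**2)
-53594/(245279 - 98499) + V(-628, -354)/Q(-70*(-1)) = -53594/(245279 - 98499) + sqrt((-354)**2 + (-628)**2)/(((-70*(-1))**2*(-66 - 70*(-1)))) = -53594/146780 + sqrt(125316 + 394384)/((70**2*(-66 + 70))) = -53594*1/146780 + sqrt(519700)/((4900*4)) = -26797/73390 + (10*sqrt(5197))/19600 = -26797/73390 + (10*sqrt(5197))*(1/19600) = -26797/73390 + sqrt(5197)/1960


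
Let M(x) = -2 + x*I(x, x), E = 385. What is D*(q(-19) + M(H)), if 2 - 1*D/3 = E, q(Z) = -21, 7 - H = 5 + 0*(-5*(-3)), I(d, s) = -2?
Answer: 31023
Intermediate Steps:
H = 2 (H = 7 - (5 + 0*(-5*(-3))) = 7 - (5 + 0*15) = 7 - (5 + 0) = 7 - 1*5 = 7 - 5 = 2)
M(x) = -2 - 2*x (M(x) = -2 + x*(-2) = -2 - 2*x)
D = -1149 (D = 6 - 3*385 = 6 - 1155 = -1149)
D*(q(-19) + M(H)) = -1149*(-21 + (-2 - 2*2)) = -1149*(-21 + (-2 - 4)) = -1149*(-21 - 6) = -1149*(-27) = 31023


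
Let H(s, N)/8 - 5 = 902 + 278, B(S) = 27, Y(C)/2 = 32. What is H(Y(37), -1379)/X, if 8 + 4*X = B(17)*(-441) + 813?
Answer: -18960/5551 ≈ -3.4156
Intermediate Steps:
Y(C) = 64 (Y(C) = 2*32 = 64)
H(s, N) = 9480 (H(s, N) = 40 + 8*(902 + 278) = 40 + 8*1180 = 40 + 9440 = 9480)
X = -5551/2 (X = -2 + (27*(-441) + 813)/4 = -2 + (-11907 + 813)/4 = -2 + (¼)*(-11094) = -2 - 5547/2 = -5551/2 ≈ -2775.5)
H(Y(37), -1379)/X = 9480/(-5551/2) = 9480*(-2/5551) = -18960/5551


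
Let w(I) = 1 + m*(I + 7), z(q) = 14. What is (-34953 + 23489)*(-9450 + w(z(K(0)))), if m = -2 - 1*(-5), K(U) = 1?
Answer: 107601104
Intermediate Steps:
m = 3 (m = -2 + 5 = 3)
w(I) = 22 + 3*I (w(I) = 1 + 3*(I + 7) = 1 + 3*(7 + I) = 1 + (21 + 3*I) = 22 + 3*I)
(-34953 + 23489)*(-9450 + w(z(K(0)))) = (-34953 + 23489)*(-9450 + (22 + 3*14)) = -11464*(-9450 + (22 + 42)) = -11464*(-9450 + 64) = -11464*(-9386) = 107601104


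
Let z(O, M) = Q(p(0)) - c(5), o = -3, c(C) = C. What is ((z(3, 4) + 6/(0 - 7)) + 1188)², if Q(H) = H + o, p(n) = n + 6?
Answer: 68823616/49 ≈ 1.4046e+6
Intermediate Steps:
p(n) = 6 + n
Q(H) = -3 + H (Q(H) = H - 3 = -3 + H)
z(O, M) = -2 (z(O, M) = (-3 + (6 + 0)) - 1*5 = (-3 + 6) - 5 = 3 - 5 = -2)
((z(3, 4) + 6/(0 - 7)) + 1188)² = ((-2 + 6/(0 - 7)) + 1188)² = ((-2 + 6/(-7)) + 1188)² = ((-2 - ⅐*6) + 1188)² = ((-2 - 6/7) + 1188)² = (-20/7 + 1188)² = (8296/7)² = 68823616/49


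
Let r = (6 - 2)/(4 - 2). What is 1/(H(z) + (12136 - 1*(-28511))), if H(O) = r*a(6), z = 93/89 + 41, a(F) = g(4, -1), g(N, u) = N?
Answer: 1/40655 ≈ 2.4597e-5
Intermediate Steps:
a(F) = 4
r = 2 (r = 4/2 = 4*(½) = 2)
z = 3742/89 (z = 93*(1/89) + 41 = 93/89 + 41 = 3742/89 ≈ 42.045)
H(O) = 8 (H(O) = 2*4 = 8)
1/(H(z) + (12136 - 1*(-28511))) = 1/(8 + (12136 - 1*(-28511))) = 1/(8 + (12136 + 28511)) = 1/(8 + 40647) = 1/40655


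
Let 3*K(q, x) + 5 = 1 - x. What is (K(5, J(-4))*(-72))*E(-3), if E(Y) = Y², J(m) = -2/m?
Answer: 972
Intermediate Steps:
K(q, x) = -4/3 - x/3 (K(q, x) = -5/3 + (1 - x)/3 = -5/3 + (⅓ - x/3) = -4/3 - x/3)
(K(5, J(-4))*(-72))*E(-3) = ((-4/3 - (-2)/(3*(-4)))*(-72))*(-3)² = ((-4/3 - (-2)*(-1)/(3*4))*(-72))*9 = ((-4/3 - ⅓*½)*(-72))*9 = ((-4/3 - ⅙)*(-72))*9 = -3/2*(-72)*9 = 108*9 = 972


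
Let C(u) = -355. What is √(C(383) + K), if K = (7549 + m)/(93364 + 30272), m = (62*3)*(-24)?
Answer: I*√1356524764755/61818 ≈ 18.841*I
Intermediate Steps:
m = -4464 (m = 186*(-24) = -4464)
K = 3085/123636 (K = (7549 - 4464)/(93364 + 30272) = 3085/123636 ≈ 0.024952)
√(C(383) + K) = √(-355 + 3085/123636) = √(-43887695/123636) = I*√1356524764755/61818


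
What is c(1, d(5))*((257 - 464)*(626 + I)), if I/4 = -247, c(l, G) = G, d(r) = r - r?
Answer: 0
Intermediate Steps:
d(r) = 0
I = -988 (I = 4*(-247) = -988)
c(1, d(5))*((257 - 464)*(626 + I)) = 0*((257 - 464)*(626 - 988)) = 0*(-207*(-362)) = 0*74934 = 0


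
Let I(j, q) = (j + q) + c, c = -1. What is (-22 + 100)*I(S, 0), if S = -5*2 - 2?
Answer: -1014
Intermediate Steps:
S = -12 (S = -10 - 2 = -12)
I(j, q) = -1 + j + q (I(j, q) = (j + q) - 1 = -1 + j + q)
(-22 + 100)*I(S, 0) = (-22 + 100)*(-1 - 12 + 0) = 78*(-13) = -1014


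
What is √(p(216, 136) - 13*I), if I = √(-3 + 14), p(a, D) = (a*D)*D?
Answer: √(3995136 - 13*√11) ≈ 1998.8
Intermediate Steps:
p(a, D) = a*D² (p(a, D) = (D*a)*D = a*D²)
I = √11 ≈ 3.3166
√(p(216, 136) - 13*I) = √(216*136² - 13*√11) = √(216*18496 - 13*√11) = √(3995136 - 13*√11)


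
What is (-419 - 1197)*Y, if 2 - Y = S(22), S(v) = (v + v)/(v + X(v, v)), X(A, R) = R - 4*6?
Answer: 1616/5 ≈ 323.20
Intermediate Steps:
X(A, R) = -24 + R (X(A, R) = R - 24 = -24 + R)
S(v) = 2*v/(-24 + 2*v) (S(v) = (v + v)/(v + (-24 + v)) = (2*v)/(-24 + 2*v) = 2*v/(-24 + 2*v))
Y = -⅕ (Y = 2 - 22/(-12 + 22) = 2 - 22/10 = 2 - 1*11/5 = 2 - 11/5 = -⅕ ≈ -0.20000)
(-419 - 1197)*Y = (-419 - 1197)*(-⅕) = -1616*(-⅕) = 1616/5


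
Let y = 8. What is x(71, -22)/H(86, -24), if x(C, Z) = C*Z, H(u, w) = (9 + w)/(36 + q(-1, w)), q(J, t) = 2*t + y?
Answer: -6248/15 ≈ -416.53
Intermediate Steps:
q(J, t) = 8 + 2*t (q(J, t) = 2*t + 8 = 8 + 2*t)
H(u, w) = (9 + w)/(44 + 2*w) (H(u, w) = (9 + w)/(36 + (8 + 2*w)) = (9 + w)/(44 + 2*w))
x(71, -22)/H(86, -24) = (71*(-22))/(((9 - 24)/(2*(22 - 24)))) = -1562/((½)*(-15)/(-2)) = -1562/((½)*(-½)*(-15)) = -1562/15/4 = -1562*4/15 = -6248/15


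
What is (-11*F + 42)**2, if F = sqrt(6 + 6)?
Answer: 3216 - 1848*sqrt(3) ≈ 15.170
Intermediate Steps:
F = 2*sqrt(3) (F = sqrt(12) = 2*sqrt(3) ≈ 3.4641)
(-11*F + 42)**2 = (-11*2*sqrt(3) + 42)**2 = (-22*sqrt(3) + 42)**2 = (42 - 22*sqrt(3))**2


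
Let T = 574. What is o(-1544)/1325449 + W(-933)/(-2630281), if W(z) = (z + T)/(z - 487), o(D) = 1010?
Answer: 3771873174009/4950550716059980 ≈ 0.00076191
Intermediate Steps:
W(z) = (574 + z)/(-487 + z) (W(z) = (z + 574)/(z - 487) = (574 + z)/(-487 + z))
o(-1544)/1325449 + W(-933)/(-2630281) = 1010/1325449 + ((574 - 933)/(-487 - 933))/(-2630281) = 1010*(1/1325449) + (-359/(-1420))*(-1/2630281) = 1010/1325449 - 1/1420*(-359)*(-1/2630281) = 1010/1325449 + (359/1420)*(-1/2630281) = 1010/1325449 - 359/3734999020 = 3771873174009/4950550716059980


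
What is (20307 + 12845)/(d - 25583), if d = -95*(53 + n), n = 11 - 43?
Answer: -16576/13789 ≈ -1.2021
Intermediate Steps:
n = -32
d = -1995 (d = -95*(53 - 32) = -95*21 = -1995)
(20307 + 12845)/(d - 25583) = (20307 + 12845)/(-1995 - 25583) = 33152/(-27578) = 33152*(-1/27578) = -16576/13789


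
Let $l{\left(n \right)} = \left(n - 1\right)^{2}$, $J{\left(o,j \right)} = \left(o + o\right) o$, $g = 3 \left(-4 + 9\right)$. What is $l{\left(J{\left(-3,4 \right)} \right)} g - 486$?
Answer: $3849$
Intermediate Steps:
$g = 15$ ($g = 3 \cdot 5 = 15$)
$J{\left(o,j \right)} = 2 o^{2}$ ($J{\left(o,j \right)} = 2 o o = 2 o^{2}$)
$l{\left(n \right)} = \left(-1 + n\right)^{2}$
$l{\left(J{\left(-3,4 \right)} \right)} g - 486 = \left(-1 + 2 \left(-3\right)^{2}\right)^{2} \cdot 15 - 486 = \left(-1 + 2 \cdot 9\right)^{2} \cdot 15 - 486 = \left(-1 + 18\right)^{2} \cdot 15 - 486 = 17^{2} \cdot 15 - 486 = 289 \cdot 15 - 486 = 4335 - 486 = 3849$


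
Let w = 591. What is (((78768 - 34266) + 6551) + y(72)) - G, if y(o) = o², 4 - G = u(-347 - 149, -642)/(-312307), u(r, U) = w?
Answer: 17561958940/312307 ≈ 56233.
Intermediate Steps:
u(r, U) = 591
G = 1249819/312307 (G = 4 - 591/(-312307) = 4 - 591*(-1)/312307 = 4 - 1*(-591/312307) = 4 + 591/312307 = 1249819/312307 ≈ 4.0019)
(((78768 - 34266) + 6551) + y(72)) - G = (((78768 - 34266) + 6551) + 72²) - 1*1249819/312307 = ((44502 + 6551) + 5184) - 1249819/312307 = (51053 + 5184) - 1249819/312307 = 56237 - 1249819/312307 = 17561958940/312307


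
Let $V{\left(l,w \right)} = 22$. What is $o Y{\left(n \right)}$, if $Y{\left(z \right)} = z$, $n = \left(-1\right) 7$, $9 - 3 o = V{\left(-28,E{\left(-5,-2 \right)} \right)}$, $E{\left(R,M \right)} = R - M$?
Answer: $\frac{91}{3} \approx 30.333$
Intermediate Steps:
$o = - \frac{13}{3}$ ($o = 3 - \frac{22}{3} = - \frac{13}{3} \approx -4.3333$)
$n = -7$
$o Y{\left(n \right)} = \left(- \frac{13}{3}\right) \left(-7\right) = \frac{91}{3}$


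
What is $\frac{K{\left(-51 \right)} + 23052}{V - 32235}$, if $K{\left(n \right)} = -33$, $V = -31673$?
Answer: $- \frac{23019}{63908} \approx -0.36019$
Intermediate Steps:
$\frac{K{\left(-51 \right)} + 23052}{V - 32235} = \frac{-33 + 23052}{-31673 - 32235} = \frac{23019}{-63908} = 23019 \left(- \frac{1}{63908}\right) = - \frac{23019}{63908}$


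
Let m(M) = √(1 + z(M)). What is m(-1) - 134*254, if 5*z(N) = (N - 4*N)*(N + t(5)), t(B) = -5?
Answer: -34036 + I*√65/5 ≈ -34036.0 + 1.6125*I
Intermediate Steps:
z(N) = -3*N*(-5 + N)/5 (z(N) = ((N - 4*N)*(N - 5))/5 = ((-3*N)*(-5 + N))/5 = (-3*N*(-5 + N))/5 = -3*N*(-5 + N)/5)
m(M) = √(1 + 3*M*(5 - M)/5)
m(-1) - 134*254 = √5*√(5 - 3*(-1)*(-5 - 1))/5 - 134*254 = √5*√(5 - 3*(-1)*(-6))/5 - 34036 = √5*√(5 - 18)/5 - 34036 = √5*√(-13)/5 - 34036 = √5*(I*√13)/5 - 34036 = I*√65/5 - 34036 = -34036 + I*√65/5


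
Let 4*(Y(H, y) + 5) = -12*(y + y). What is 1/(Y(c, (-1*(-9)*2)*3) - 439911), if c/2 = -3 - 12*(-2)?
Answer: -1/440240 ≈ -2.2715e-6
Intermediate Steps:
c = 42 (c = 2*(-3 - 12*(-2)) = 2*(-3 + 24) = 2*21 = 42)
Y(H, y) = -5 - 6*y (Y(H, y) = -5 + (-12*(y + y))/4 = -5 + (-24*y)/4 = -5 - 6*y)
1/(Y(c, (-1*(-9)*2)*3) - 439911) = 1/((-5 - 6*-1*(-9)*2*3) - 439911) = 1/((-5 - 6*9*2*3) - 439911) = 1/((-5 - 108*3) - 439911) = 1/((-5 - 6*54) - 439911) = 1/((-5 - 324) - 439911) = 1/(-329 - 439911) = 1/(-440240) = -1/440240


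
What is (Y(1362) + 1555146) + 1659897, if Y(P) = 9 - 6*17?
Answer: 3214950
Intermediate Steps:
Y(P) = -93 (Y(P) = 9 - 102 = -93)
(Y(1362) + 1555146) + 1659897 = (-93 + 1555146) + 1659897 = 1555053 + 1659897 = 3214950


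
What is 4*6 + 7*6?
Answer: 66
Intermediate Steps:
4*6 + 7*6 = 24 + 42 = 66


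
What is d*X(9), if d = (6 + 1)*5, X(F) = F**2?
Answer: 2835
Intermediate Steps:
d = 35 (d = 7*5 = 35)
d*X(9) = 35*9**2 = 35*81 = 2835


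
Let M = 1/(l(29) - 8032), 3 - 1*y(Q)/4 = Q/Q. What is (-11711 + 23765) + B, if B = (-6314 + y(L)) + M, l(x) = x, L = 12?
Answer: 46001243/8003 ≈ 5748.0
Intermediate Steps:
y(Q) = 8 (y(Q) = 12 - 4*Q/Q = 12 - 4*1 = 12 - 4 = 8)
M = -1/8003 (M = 1/(29 - 8032) = 1/(-8003) = -1/8003 ≈ -0.00012495)
B = -50466919/8003 (B = (-6314 + 8) - 1/8003 = -6306 - 1/8003 = -50466919/8003 ≈ -6306.0)
(-11711 + 23765) + B = (-11711 + 23765) - 50466919/8003 = 12054 - 50466919/8003 = 46001243/8003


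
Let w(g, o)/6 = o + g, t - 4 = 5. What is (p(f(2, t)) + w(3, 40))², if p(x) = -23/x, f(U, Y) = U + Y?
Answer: 7924225/121 ≈ 65489.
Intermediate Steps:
t = 9 (t = 4 + 5 = 9)
w(g, o) = 6*g + 6*o (w(g, o) = 6*(o + g) = 6*(g + o) = 6*g + 6*o)
(p(f(2, t)) + w(3, 40))² = (-23/(2 + 9) + (6*3 + 6*40))² = (-23/11 + (18 + 240))² = (-23*1/11 + 258)² = (-23/11 + 258)² = (2815/11)² = 7924225/121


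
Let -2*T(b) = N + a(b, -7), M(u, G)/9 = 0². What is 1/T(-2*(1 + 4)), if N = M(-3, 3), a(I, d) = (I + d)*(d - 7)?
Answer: -1/119 ≈ -0.0084034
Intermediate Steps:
a(I, d) = (-7 + d)*(I + d) (a(I, d) = (I + d)*(-7 + d) = (-7 + d)*(I + d))
M(u, G) = 0 (M(u, G) = 9*0² = 9*0 = 0)
N = 0
T(b) = -49 + 7*b (T(b) = -(0 + ((-7)² - 7*b - 7*(-7) + b*(-7)))/2 = -(0 + (49 - 7*b + 49 - 7*b))/2 = -(0 + (98 - 14*b))/2 = -(98 - 14*b)/2 = -49 + 7*b)
1/T(-2*(1 + 4)) = 1/(-49 + 7*(-2*(1 + 4))) = 1/(-49 + 7*(-2*5)) = 1/(-49 + 7*(-10)) = 1/(-49 - 70) = 1/(-119) = -1/119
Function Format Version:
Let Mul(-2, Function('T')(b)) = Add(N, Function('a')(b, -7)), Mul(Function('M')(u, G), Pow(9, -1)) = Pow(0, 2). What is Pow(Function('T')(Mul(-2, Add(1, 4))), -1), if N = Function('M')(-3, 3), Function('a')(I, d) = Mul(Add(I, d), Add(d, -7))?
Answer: Rational(-1, 119) ≈ -0.0084034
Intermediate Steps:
Function('a')(I, d) = Mul(Add(-7, d), Add(I, d)) (Function('a')(I, d) = Mul(Add(I, d), Add(-7, d)) = Mul(Add(-7, d), Add(I, d)))
Function('M')(u, G) = 0 (Function('M')(u, G) = Mul(9, Pow(0, 2)) = Mul(9, 0) = 0)
N = 0
Function('T')(b) = Add(-49, Mul(7, b)) (Function('T')(b) = Mul(Rational(-1, 2), Add(0, Add(Pow(-7, 2), Mul(-7, b), Mul(-7, -7), Mul(b, -7)))) = Mul(Rational(-1, 2), Add(0, Add(49, Mul(-7, b), 49, Mul(-7, b)))) = Mul(Rational(-1, 2), Add(0, Add(98, Mul(-14, b)))) = Mul(Rational(-1, 2), Add(98, Mul(-14, b))) = Add(-49, Mul(7, b)))
Pow(Function('T')(Mul(-2, Add(1, 4))), -1) = Pow(Add(-49, Mul(7, Mul(-2, Add(1, 4)))), -1) = Pow(Add(-49, Mul(7, Mul(-2, 5))), -1) = Pow(Add(-49, Mul(7, -10)), -1) = Pow(Add(-49, -70), -1) = Pow(-119, -1) = Rational(-1, 119)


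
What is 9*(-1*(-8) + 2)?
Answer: 90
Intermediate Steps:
9*(-1*(-8) + 2) = 9*(8 + 2) = 9*10 = 90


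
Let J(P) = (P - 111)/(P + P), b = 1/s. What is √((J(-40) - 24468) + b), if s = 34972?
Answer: 3*I*√83119592717945/174860 ≈ 156.42*I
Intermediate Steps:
b = 1/34972 ≈ 2.8594e-5
J(P) = (-111 + P)/(2*P) (J(P) = (-111 + P)/((2*P)) = (-111 + P)*(1/(2*P)) = (-111 + P)/(2*P))
√((J(-40) - 24468) + b) = √(((½)*(-111 - 40)/(-40) - 24468) + 1/34972) = √(((½)*(-1/40)*(-151) - 24468) + 1/34972) = √((151/80 - 24468) + 1/34972) = √(-1957289/80 + 1/34972) = √(-17112577707/699440) = 3*I*√83119592717945/174860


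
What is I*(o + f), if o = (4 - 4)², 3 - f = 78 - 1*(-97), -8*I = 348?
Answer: 7482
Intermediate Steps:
I = -87/2 (I = -⅛*348 = -87/2 ≈ -43.500)
f = -172 (f = 3 - (78 - 1*(-97)) = 3 - (78 + 97) = 3 - 1*175 = 3 - 175 = -172)
o = 0 (o = 0² = 0)
I*(o + f) = -87*(0 - 172)/2 = -87/2*(-172) = 7482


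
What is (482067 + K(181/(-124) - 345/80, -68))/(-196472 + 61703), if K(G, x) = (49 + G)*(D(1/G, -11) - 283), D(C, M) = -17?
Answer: -19389411/5570452 ≈ -3.4808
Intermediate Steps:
K(G, x) = -14700 - 300*G (K(G, x) = (49 + G)*(-17 - 283) = (49 + G)*(-300) = -14700 - 300*G)
(482067 + K(181/(-124) - 345/80, -68))/(-196472 + 61703) = (482067 + (-14700 - 300*(181/(-124) - 345/80)))/(-196472 + 61703) = (482067 + (-14700 - 300*(181*(-1/124) - 345*1/80)))/(-134769) = (482067 + (-14700 - 300*(-181/124 - 69/16)))*(-1/134769) = (482067 + (-14700 - 300*(-2863/496)))*(-1/134769) = (482067 + (-14700 + 214725/124))*(-1/134769) = (482067 - 1608075/124)*(-1/134769) = (58168233/124)*(-1/134769) = -19389411/5570452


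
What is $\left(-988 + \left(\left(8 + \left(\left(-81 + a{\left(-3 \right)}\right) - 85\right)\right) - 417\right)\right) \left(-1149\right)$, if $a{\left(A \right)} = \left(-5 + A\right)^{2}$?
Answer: $1722351$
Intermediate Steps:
$\left(-988 + \left(\left(8 + \left(\left(-81 + a{\left(-3 \right)}\right) - 85\right)\right) - 417\right)\right) \left(-1149\right) = \left(-988 - \left(575 - \left(-5 - 3\right)^{2}\right)\right) \left(-1149\right) = \left(-988 + \left(\left(8 - \left(166 - 64\right)\right) - 417\right)\right) \left(-1149\right) = \left(-988 + \left(\left(8 + \left(\left(-81 + 64\right) - 85\right)\right) - 417\right)\right) \left(-1149\right) = \left(-988 + \left(\left(8 - 102\right) - 417\right)\right) \left(-1149\right) = \left(-988 - 511\right) \left(-1149\right) = \left(-1499\right) \left(-1149\right) = 1722351$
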